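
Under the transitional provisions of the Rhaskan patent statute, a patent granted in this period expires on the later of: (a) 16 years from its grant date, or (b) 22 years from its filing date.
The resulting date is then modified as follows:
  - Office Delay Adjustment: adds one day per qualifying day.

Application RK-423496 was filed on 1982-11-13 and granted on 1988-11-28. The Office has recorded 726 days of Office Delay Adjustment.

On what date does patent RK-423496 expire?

(a) grant + 16 years → 28 November 2004.
(b) filing + 22 years → 13 November 2004.
Later of the two: 28 November 2004.
Office Delay Adjustment: +726 days → 24 November 2006.

2006-11-24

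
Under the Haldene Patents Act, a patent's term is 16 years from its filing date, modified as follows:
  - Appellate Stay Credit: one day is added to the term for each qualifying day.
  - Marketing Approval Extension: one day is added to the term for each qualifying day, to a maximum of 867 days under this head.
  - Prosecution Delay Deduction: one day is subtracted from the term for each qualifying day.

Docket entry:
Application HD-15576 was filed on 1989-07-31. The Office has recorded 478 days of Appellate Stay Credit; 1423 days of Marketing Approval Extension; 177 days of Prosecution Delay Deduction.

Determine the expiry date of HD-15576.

Base term: filing date + 16 years → 31 July 2005.
Appellate Stay Credit: +478 days → 21 November 2006.
Marketing Approval Extension: 1423 days claimed exceeds the 867-day cap, so +867 days → 6 April 2009.
Prosecution Delay Deduction: −177 days → 11 October 2008.

2008-10-11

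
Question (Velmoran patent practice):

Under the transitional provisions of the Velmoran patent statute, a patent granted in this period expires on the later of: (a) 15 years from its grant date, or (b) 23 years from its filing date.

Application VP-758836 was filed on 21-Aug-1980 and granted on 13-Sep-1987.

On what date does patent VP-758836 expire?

2003-08-21

(a) grant + 15 years → 13 September 2002.
(b) filing + 23 years → 21 August 2003.
Later of the two: 21 August 2003.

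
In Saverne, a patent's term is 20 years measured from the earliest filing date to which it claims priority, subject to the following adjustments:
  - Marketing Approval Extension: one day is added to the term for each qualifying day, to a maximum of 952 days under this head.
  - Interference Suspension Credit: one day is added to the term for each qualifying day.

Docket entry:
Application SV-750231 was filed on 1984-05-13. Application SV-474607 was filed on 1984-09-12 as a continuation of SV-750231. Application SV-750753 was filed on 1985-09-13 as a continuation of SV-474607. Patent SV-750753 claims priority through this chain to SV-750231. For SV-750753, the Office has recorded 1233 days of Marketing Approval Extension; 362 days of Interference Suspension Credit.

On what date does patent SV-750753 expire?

December 18, 2007

Earliest priority filing: 13 May 1984.
Base term: 13 May 1984 + 20 years → 13 May 2004.
Marketing Approval Extension: 1233 days claimed exceeds the 952-day cap, so +952 days → 21 December 2006.
Interference Suspension Credit: +362 days → 18 December 2007.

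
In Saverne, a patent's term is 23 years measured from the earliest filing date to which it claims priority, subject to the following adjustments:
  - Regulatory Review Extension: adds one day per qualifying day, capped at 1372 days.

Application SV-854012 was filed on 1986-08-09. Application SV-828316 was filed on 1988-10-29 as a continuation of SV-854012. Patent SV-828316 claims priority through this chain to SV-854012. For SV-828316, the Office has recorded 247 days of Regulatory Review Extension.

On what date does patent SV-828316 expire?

2010-04-13

Earliest priority filing: 9 August 1986.
Base term: 9 August 1986 + 23 years → 9 August 2009.
Regulatory Review Extension: 247 days (within the 1372-day cap) → +247 days → 13 April 2010.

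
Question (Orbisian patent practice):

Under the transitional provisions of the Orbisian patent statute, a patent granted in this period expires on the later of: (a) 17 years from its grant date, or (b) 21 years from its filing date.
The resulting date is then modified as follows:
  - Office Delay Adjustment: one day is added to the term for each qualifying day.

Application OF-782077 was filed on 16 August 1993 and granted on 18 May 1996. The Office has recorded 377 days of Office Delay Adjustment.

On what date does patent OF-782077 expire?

August 28, 2015

(a) grant + 17 years → 18 May 2013.
(b) filing + 21 years → 16 August 2014.
Later of the two: 16 August 2014.
Office Delay Adjustment: +377 days → 28 August 2015.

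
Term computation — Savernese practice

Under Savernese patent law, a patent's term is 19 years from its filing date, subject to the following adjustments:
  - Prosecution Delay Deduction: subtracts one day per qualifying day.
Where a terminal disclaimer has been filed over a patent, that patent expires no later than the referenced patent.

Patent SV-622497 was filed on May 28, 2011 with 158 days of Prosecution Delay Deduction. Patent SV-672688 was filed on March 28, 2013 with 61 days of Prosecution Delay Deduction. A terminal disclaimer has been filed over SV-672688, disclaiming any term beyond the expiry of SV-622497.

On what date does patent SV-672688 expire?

2029-12-21

Natural term of SV-672688:
  Base: filing + 19 years → 28 March 2032.
  Prosecution Delay Deduction: −61 days → 27 January 2032.
Expiry of referenced patent SV-622497:
  Base: filing + 19 years → 28 May 2030.
  Prosecution Delay Deduction: −158 days → 21 December 2029.
Terminal disclaimer: SV-672688 expires on the earlier of 27 January 2032 and 21 December 2029.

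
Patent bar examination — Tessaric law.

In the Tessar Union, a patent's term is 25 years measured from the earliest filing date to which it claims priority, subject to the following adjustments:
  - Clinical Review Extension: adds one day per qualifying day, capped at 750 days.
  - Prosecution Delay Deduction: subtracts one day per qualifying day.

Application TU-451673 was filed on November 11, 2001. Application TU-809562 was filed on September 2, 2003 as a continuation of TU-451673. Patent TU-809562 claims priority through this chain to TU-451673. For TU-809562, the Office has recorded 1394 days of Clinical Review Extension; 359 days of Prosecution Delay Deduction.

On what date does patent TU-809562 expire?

Earliest priority filing: 11 November 2001.
Base term: 11 November 2001 + 25 years → 11 November 2026.
Clinical Review Extension: 1394 days claimed exceeds the 750-day cap, so +750 days → 30 November 2028.
Prosecution Delay Deduction: −359 days → 7 December 2027.

2027-12-07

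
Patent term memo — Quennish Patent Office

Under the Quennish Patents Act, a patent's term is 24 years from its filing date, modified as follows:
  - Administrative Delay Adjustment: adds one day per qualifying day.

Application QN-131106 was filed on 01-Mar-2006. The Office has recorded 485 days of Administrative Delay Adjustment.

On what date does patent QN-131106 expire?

2031-06-29

Base term: filing date + 24 years → 1 March 2030.
Administrative Delay Adjustment: +485 days → 29 June 2031.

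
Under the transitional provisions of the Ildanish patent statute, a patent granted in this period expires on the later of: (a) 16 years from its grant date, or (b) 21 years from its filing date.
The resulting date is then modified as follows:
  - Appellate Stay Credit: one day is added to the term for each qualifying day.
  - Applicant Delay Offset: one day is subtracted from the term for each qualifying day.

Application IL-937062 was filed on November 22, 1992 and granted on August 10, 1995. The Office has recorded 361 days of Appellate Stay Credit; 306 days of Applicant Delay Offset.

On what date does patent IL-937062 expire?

January 16, 2014

(a) grant + 16 years → 10 August 2011.
(b) filing + 21 years → 22 November 2013.
Later of the two: 22 November 2013.
Appellate Stay Credit: +361 days → 18 November 2014.
Applicant Delay Offset: −306 days → 16 January 2014.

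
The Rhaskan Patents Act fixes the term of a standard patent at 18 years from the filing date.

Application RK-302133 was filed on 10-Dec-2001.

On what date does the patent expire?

2019-12-10

Filing date + 18 years → 10 December 2019.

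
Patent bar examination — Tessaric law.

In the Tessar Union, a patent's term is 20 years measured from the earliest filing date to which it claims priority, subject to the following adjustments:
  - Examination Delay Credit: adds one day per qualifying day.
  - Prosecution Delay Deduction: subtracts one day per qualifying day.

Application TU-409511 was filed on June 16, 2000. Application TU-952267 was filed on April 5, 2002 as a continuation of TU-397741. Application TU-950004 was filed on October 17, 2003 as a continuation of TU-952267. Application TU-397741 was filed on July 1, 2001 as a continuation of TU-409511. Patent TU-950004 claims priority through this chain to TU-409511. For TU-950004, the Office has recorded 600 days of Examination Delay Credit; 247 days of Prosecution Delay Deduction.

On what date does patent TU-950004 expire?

Earliest priority filing: 16 June 2000.
Base term: 16 June 2000 + 20 years → 16 June 2020.
Examination Delay Credit: +600 days → 6 February 2022.
Prosecution Delay Deduction: −247 days → 4 June 2021.

2021-06-04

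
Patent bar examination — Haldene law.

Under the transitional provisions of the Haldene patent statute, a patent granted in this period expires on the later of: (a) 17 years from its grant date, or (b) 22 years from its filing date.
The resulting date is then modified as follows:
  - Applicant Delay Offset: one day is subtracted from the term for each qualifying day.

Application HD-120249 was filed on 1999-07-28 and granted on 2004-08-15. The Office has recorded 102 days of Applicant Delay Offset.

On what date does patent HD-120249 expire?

(a) grant + 17 years → 15 August 2021.
(b) filing + 22 years → 28 July 2021.
Later of the two: 15 August 2021.
Applicant Delay Offset: −102 days → 5 May 2021.

2021-05-05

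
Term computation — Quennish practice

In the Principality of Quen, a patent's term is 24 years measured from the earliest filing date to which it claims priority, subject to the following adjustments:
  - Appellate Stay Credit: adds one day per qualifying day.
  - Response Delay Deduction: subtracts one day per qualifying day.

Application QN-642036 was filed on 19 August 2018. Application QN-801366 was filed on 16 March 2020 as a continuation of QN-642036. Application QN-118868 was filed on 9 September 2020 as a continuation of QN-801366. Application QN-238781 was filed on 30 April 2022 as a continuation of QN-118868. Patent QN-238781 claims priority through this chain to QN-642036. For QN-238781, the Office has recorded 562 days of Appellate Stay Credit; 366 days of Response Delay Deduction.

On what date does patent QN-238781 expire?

Earliest priority filing: 19 August 2018.
Base term: 19 August 2018 + 24 years → 19 August 2042.
Appellate Stay Credit: +562 days → 3 March 2044.
Response Delay Deduction: −366 days → 3 March 2043.

March 3, 2043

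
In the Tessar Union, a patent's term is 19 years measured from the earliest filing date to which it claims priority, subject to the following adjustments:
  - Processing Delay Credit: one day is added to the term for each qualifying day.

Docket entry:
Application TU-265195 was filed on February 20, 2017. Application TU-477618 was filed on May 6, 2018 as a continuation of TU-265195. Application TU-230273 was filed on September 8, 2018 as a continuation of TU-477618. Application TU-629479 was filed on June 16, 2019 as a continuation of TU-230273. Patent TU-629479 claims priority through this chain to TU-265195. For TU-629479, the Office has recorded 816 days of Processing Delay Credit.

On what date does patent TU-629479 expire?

Earliest priority filing: 20 February 2017.
Base term: 20 February 2017 + 19 years → 20 February 2036.
Processing Delay Credit: +816 days → 16 May 2038.

2038-05-16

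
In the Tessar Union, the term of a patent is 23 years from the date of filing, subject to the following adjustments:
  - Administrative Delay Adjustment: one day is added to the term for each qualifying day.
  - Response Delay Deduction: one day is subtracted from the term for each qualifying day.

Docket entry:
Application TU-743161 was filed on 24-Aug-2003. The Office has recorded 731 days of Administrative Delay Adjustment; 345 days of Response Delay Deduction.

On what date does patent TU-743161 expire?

Base term: filing date + 23 years → 24 August 2026.
Administrative Delay Adjustment: +731 days → 24 August 2028.
Response Delay Deduction: −345 days → 14 September 2027.

2027-09-14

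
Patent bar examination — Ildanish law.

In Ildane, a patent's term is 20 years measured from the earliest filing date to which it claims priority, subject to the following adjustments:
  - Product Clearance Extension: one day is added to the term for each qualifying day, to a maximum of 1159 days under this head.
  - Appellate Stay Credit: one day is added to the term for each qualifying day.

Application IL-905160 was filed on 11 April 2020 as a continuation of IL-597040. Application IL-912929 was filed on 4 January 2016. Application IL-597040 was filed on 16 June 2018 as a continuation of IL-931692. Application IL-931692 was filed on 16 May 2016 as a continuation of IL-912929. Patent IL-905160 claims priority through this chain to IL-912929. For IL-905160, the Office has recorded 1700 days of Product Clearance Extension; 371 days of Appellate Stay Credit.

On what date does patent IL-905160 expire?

March 13, 2040

Earliest priority filing: 4 January 2016.
Base term: 4 January 2016 + 20 years → 4 January 2036.
Product Clearance Extension: 1700 days claimed exceeds the 1159-day cap, so +1159 days → 8 March 2039.
Appellate Stay Credit: +371 days → 13 March 2040.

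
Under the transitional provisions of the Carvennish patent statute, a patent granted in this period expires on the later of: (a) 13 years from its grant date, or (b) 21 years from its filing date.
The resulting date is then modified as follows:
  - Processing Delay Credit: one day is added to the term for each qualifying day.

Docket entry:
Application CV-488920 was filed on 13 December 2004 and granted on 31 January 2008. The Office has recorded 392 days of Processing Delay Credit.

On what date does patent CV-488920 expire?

(a) grant + 13 years → 31 January 2021.
(b) filing + 21 years → 13 December 2025.
Later of the two: 13 December 2025.
Processing Delay Credit: +392 days → 9 January 2027.

2027-01-09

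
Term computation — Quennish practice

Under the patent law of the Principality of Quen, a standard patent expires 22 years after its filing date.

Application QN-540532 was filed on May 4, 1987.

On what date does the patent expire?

May 4, 2009

Filing date + 22 years → 4 May 2009.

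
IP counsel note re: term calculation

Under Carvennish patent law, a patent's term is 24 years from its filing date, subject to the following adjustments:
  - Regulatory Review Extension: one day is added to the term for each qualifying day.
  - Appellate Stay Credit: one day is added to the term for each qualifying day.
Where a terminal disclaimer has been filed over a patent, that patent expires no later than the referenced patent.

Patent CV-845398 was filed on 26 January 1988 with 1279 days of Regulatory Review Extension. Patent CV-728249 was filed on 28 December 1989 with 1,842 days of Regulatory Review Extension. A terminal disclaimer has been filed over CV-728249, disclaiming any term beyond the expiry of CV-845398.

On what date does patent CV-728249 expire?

2015-07-28

Natural term of CV-728249:
  Base: filing + 24 years → 28 December 2013.
  Regulatory Review Extension: +1842 days → 13 January 2019.
Expiry of referenced patent CV-845398:
  Base: filing + 24 years → 26 January 2012.
  Regulatory Review Extension: +1279 days → 28 July 2015.
Terminal disclaimer: CV-728249 expires on the earlier of 13 January 2019 and 28 July 2015.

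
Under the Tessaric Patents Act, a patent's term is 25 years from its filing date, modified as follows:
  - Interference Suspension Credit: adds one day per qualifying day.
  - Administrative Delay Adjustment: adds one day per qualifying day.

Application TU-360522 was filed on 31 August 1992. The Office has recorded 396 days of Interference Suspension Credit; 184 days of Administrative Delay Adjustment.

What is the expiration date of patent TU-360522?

April 3, 2019

Base term: filing date + 25 years → 31 August 2017.
Interference Suspension Credit: +396 days → 1 October 2018.
Administrative Delay Adjustment: +184 days → 3 April 2019.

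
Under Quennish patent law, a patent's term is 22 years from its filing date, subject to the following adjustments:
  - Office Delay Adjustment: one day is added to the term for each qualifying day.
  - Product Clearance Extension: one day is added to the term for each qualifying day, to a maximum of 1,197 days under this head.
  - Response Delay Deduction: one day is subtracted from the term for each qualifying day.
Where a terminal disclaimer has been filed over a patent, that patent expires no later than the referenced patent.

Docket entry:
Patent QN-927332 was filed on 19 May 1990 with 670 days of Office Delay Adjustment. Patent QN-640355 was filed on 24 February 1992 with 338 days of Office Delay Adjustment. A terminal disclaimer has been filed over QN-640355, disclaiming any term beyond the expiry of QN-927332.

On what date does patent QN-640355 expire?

2014-03-20

Natural term of QN-640355:
  Base: filing + 22 years → 24 February 2014.
  Office Delay Adjustment: +338 days → 28 January 2015.
Expiry of referenced patent QN-927332:
  Base: filing + 22 years → 19 May 2012.
  Office Delay Adjustment: +670 days → 20 March 2014.
Terminal disclaimer: QN-640355 expires on the earlier of 28 January 2015 and 20 March 2014.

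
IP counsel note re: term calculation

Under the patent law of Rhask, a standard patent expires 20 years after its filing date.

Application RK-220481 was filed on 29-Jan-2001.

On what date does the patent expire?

January 29, 2021

Filing date + 20 years → 29 January 2021.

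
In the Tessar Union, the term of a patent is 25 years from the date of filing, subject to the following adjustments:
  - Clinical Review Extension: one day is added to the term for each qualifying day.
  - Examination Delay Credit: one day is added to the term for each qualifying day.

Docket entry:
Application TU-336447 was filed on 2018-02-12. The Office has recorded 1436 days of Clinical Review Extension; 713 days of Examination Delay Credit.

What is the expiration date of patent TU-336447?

2048-12-31

Base term: filing date + 25 years → 12 February 2043.
Clinical Review Extension: +1436 days → 18 January 2047.
Examination Delay Credit: +713 days → 31 December 2048.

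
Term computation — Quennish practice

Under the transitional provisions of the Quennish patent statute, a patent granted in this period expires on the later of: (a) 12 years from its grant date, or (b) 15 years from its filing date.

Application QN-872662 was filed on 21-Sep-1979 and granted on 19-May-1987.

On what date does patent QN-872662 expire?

1999-05-19

(a) grant + 12 years → 19 May 1999.
(b) filing + 15 years → 21 September 1994.
Later of the two: 19 May 1999.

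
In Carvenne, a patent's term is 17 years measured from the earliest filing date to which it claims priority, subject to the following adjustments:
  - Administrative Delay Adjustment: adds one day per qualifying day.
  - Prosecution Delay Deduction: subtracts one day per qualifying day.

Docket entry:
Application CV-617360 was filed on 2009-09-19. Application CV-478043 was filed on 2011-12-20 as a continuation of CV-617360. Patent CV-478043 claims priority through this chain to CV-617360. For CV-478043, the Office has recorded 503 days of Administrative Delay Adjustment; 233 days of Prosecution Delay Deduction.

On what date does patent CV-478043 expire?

Earliest priority filing: 19 September 2009.
Base term: 19 September 2009 + 17 years → 19 September 2026.
Administrative Delay Adjustment: +503 days → 4 February 2028.
Prosecution Delay Deduction: −233 days → 16 June 2027.

2027-06-16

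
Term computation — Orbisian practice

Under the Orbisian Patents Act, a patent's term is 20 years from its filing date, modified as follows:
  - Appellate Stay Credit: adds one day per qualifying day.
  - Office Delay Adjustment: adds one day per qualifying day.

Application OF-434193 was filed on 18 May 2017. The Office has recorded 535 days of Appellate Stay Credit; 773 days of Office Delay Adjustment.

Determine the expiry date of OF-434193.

Base term: filing date + 20 years → 18 May 2037.
Appellate Stay Credit: +535 days → 4 November 2038.
Office Delay Adjustment: +773 days → 16 December 2040.

2040-12-16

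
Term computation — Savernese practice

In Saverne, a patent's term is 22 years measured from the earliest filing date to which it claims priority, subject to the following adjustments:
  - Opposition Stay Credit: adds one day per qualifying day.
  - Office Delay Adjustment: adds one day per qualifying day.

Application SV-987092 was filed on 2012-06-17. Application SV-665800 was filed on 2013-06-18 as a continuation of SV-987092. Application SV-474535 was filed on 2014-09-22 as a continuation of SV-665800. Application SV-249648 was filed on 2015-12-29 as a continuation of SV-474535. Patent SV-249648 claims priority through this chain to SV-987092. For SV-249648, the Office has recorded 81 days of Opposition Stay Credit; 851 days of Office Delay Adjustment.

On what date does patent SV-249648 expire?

Earliest priority filing: 17 June 2012.
Base term: 17 June 2012 + 22 years → 17 June 2034.
Opposition Stay Credit: +81 days → 6 September 2034.
Office Delay Adjustment: +851 days → 4 January 2037.

2037-01-04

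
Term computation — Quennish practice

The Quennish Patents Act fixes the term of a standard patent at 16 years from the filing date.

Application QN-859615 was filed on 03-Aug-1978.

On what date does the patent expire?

Filing date + 16 years → 3 August 1994.

August 3, 1994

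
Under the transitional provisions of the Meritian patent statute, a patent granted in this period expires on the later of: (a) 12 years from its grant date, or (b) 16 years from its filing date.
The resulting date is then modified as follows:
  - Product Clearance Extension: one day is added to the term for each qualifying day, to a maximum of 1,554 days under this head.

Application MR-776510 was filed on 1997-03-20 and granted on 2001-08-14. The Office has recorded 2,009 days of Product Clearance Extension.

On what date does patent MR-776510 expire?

2017-11-15

(a) grant + 12 years → 14 August 2013.
(b) filing + 16 years → 20 March 2013.
Later of the two: 14 August 2013.
Product Clearance Extension: 2009 days claimed exceeds the 1554-day cap, so +1554 days → 15 November 2017.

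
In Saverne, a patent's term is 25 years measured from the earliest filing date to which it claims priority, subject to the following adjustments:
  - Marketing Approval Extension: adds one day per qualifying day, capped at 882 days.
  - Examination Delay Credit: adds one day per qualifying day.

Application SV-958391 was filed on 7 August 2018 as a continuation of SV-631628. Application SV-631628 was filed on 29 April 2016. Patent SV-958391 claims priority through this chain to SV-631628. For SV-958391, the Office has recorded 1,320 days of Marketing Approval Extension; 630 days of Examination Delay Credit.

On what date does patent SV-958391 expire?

Earliest priority filing: 29 April 2016.
Base term: 29 April 2016 + 25 years → 29 April 2041.
Marketing Approval Extension: 1320 days claimed exceeds the 882-day cap, so +882 days → 28 September 2043.
Examination Delay Credit: +630 days → 19 June 2045.

June 19, 2045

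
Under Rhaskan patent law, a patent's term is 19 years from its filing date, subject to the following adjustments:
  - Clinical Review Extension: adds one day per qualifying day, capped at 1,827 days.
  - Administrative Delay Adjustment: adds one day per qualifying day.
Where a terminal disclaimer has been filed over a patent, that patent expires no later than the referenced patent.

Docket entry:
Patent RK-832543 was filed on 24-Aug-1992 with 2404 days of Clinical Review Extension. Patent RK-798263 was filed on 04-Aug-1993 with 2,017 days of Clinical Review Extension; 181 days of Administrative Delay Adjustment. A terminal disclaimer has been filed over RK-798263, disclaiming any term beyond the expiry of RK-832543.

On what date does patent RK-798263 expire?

Natural term of RK-798263:
  Base: filing + 19 years → 4 August 2012.
  Clinical Review Extension: 2017 days claimed exceeds the 1827-day cap, so +1827 days → 5 August 2017.
  Administrative Delay Adjustment: +181 days → 2 February 2018.
Expiry of referenced patent RK-832543:
  Base: filing + 19 years → 24 August 2011.
  Clinical Review Extension: 2404 days claimed exceeds the 1827-day cap, so +1827 days → 24 August 2016.
Terminal disclaimer: RK-798263 expires on the earlier of 2 February 2018 and 24 August 2016.

2016-08-24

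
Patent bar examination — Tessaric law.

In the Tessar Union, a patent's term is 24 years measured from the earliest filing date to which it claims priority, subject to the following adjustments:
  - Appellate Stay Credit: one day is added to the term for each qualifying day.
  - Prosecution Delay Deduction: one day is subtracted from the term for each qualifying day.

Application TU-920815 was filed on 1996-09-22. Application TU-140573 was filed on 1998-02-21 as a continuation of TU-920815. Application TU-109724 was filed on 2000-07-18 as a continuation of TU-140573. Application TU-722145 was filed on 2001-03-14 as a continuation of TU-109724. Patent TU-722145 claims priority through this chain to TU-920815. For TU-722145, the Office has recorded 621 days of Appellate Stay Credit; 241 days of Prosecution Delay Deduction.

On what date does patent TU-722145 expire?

Earliest priority filing: 22 September 1996.
Base term: 22 September 1996 + 24 years → 22 September 2020.
Appellate Stay Credit: +621 days → 5 June 2022.
Prosecution Delay Deduction: −241 days → 7 October 2021.

2021-10-07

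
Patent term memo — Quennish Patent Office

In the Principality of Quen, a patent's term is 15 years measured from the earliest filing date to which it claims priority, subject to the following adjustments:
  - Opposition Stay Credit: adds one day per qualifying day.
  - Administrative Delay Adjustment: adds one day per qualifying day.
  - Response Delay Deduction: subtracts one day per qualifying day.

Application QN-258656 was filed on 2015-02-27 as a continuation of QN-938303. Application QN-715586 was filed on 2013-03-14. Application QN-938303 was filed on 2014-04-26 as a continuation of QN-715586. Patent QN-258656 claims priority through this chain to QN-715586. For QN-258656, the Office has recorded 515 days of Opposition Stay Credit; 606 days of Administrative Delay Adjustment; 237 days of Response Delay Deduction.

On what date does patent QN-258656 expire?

2030-08-15

Earliest priority filing: 14 March 2013.
Base term: 14 March 2013 + 15 years → 14 March 2028.
Opposition Stay Credit: +515 days → 11 August 2029.
Administrative Delay Adjustment: +606 days → 9 April 2031.
Response Delay Deduction: −237 days → 15 August 2030.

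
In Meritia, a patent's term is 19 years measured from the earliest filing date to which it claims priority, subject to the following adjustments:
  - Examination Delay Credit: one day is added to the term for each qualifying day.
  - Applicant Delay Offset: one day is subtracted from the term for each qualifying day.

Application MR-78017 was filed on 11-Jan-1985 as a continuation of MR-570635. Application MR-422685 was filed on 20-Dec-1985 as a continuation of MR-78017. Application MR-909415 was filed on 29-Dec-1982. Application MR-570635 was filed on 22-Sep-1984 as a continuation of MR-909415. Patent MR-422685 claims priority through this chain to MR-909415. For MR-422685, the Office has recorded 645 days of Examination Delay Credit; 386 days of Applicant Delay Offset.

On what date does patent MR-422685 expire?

Earliest priority filing: 29 December 1982.
Base term: 29 December 1982 + 19 years → 29 December 2001.
Examination Delay Credit: +645 days → 5 October 2003.
Applicant Delay Offset: −386 days → 14 September 2002.

September 14, 2002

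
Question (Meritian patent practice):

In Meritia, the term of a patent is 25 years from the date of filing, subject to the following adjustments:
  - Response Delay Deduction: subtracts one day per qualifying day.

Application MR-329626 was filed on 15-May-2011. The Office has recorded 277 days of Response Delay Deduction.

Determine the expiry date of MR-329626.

August 12, 2035

Base term: filing date + 25 years → 15 May 2036.
Response Delay Deduction: −277 days → 12 August 2035.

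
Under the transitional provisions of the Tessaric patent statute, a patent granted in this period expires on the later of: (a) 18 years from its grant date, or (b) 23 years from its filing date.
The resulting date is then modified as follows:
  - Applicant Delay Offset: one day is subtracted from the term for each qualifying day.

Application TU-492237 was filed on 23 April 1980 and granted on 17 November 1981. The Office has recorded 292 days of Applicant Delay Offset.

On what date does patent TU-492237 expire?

July 5, 2002

(a) grant + 18 years → 17 November 1999.
(b) filing + 23 years → 23 April 2003.
Later of the two: 23 April 2003.
Applicant Delay Offset: −292 days → 5 July 2002.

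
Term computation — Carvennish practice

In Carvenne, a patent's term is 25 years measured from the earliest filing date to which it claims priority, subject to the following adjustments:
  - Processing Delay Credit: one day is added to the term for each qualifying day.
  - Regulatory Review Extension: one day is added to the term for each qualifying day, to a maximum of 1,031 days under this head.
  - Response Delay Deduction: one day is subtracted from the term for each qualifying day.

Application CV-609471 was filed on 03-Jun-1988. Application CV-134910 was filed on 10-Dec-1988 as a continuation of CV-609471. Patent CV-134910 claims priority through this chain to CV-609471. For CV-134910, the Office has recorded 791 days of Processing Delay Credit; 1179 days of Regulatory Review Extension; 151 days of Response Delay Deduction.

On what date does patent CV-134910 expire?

Earliest priority filing: 3 June 1988.
Base term: 3 June 1988 + 25 years → 3 June 2013.
Processing Delay Credit: +791 days → 3 August 2015.
Regulatory Review Extension: 1179 days claimed exceeds the 1031-day cap, so +1031 days → 30 May 2018.
Response Delay Deduction: −151 days → 30 December 2017.

December 30, 2017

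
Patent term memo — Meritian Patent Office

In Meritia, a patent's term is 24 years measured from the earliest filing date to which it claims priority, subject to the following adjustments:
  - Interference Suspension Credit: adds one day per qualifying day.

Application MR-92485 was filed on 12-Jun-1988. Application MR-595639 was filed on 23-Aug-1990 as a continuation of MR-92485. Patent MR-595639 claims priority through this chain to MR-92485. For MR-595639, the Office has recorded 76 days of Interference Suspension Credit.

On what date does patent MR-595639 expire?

August 27, 2012

Earliest priority filing: 12 June 1988.
Base term: 12 June 1988 + 24 years → 12 June 2012.
Interference Suspension Credit: +76 days → 27 August 2012.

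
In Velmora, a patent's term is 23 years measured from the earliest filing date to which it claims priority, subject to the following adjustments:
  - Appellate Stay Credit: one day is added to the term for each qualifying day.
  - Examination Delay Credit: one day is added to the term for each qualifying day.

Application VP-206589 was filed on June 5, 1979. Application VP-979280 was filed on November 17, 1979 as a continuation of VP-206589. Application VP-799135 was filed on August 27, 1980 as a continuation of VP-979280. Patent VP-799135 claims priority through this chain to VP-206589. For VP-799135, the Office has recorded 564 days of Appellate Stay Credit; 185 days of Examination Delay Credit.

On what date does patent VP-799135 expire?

2004-06-23

Earliest priority filing: 5 June 1979.
Base term: 5 June 1979 + 23 years → 5 June 2002.
Appellate Stay Credit: +564 days → 21 December 2003.
Examination Delay Credit: +185 days → 23 June 2004.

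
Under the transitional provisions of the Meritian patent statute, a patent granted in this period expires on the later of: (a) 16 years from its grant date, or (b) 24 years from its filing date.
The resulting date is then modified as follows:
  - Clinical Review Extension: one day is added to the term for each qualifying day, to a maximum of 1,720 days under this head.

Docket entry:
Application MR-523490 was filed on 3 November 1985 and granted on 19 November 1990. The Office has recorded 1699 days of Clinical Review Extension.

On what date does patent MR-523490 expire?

2014-06-29

(a) grant + 16 years → 19 November 2006.
(b) filing + 24 years → 3 November 2009.
Later of the two: 3 November 2009.
Clinical Review Extension: 1699 days (within the 1720-day cap) → +1699 days → 29 June 2014.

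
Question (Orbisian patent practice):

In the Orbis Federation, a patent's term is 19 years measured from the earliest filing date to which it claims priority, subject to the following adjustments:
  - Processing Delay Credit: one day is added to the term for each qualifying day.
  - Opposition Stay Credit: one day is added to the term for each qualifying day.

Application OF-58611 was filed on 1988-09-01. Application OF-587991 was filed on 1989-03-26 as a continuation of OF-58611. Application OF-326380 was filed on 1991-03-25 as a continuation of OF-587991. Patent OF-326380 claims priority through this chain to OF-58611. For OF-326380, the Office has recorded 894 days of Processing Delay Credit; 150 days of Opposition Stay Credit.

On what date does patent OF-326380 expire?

July 11, 2010

Earliest priority filing: 1 September 1988.
Base term: 1 September 1988 + 19 years → 1 September 2007.
Processing Delay Credit: +894 days → 11 February 2010.
Opposition Stay Credit: +150 days → 11 July 2010.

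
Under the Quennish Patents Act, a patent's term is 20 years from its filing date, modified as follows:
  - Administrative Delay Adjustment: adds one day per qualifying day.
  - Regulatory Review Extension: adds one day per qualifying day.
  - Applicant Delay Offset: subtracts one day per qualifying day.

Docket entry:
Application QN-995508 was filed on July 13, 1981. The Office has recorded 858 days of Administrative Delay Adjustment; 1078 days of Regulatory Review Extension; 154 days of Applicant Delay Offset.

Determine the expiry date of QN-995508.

Base term: filing date + 20 years → 13 July 2001.
Administrative Delay Adjustment: +858 days → 18 November 2003.
Regulatory Review Extension: +1078 days → 31 October 2006.
Applicant Delay Offset: −154 days → 30 May 2006.

2006-05-30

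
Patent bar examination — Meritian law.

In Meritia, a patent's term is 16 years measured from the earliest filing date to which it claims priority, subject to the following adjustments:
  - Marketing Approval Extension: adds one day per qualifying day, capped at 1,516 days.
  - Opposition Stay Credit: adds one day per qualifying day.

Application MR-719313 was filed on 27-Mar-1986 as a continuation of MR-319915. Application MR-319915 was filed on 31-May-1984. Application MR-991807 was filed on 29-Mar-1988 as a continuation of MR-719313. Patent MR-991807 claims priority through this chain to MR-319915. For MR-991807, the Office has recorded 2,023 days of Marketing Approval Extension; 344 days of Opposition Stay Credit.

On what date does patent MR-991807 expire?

July 4, 2005

Earliest priority filing: 31 May 1984.
Base term: 31 May 1984 + 16 years → 31 May 2000.
Marketing Approval Extension: 2023 days claimed exceeds the 1516-day cap, so +1516 days → 25 July 2004.
Opposition Stay Credit: +344 days → 4 July 2005.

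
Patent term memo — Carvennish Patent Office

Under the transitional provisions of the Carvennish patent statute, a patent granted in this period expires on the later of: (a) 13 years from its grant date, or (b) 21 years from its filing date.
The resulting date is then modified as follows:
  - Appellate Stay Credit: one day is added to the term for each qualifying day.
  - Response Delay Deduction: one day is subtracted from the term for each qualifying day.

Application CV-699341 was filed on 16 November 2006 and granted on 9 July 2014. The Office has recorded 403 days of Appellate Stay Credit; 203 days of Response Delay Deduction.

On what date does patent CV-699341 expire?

(a) grant + 13 years → 9 July 2027.
(b) filing + 21 years → 16 November 2027.
Later of the two: 16 November 2027.
Appellate Stay Credit: +403 days → 23 December 2028.
Response Delay Deduction: −203 days → 3 June 2028.

June 3, 2028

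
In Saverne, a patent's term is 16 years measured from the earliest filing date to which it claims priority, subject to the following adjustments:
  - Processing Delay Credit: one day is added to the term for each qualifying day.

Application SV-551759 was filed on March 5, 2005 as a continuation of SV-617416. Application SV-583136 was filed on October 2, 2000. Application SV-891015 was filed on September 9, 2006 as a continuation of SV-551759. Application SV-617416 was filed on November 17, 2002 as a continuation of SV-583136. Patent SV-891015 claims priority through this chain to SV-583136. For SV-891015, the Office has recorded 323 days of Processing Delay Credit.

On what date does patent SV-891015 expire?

2017-08-21

Earliest priority filing: 2 October 2000.
Base term: 2 October 2000 + 16 years → 2 October 2016.
Processing Delay Credit: +323 days → 21 August 2017.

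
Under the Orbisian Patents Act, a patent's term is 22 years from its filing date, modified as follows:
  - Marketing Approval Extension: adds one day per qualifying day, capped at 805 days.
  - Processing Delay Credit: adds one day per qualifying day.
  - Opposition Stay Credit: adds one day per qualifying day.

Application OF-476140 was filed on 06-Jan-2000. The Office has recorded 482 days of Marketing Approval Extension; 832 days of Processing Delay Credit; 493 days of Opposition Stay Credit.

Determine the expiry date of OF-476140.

Base term: filing date + 22 years → 6 January 2022.
Marketing Approval Extension: 482 days (within the 805-day cap) → +482 days → 3 May 2023.
Processing Delay Credit: +832 days → 12 August 2025.
Opposition Stay Credit: +493 days → 18 December 2026.

December 18, 2026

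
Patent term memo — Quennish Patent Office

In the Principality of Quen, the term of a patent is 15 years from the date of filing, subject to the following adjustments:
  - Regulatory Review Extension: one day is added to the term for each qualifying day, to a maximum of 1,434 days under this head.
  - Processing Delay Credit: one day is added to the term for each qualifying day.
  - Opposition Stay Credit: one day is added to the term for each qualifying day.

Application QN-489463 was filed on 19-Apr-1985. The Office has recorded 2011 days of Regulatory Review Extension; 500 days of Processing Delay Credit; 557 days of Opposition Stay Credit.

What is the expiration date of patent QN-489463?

Base term: filing date + 15 years → 19 April 2000.
Regulatory Review Extension: 2011 days claimed exceeds the 1434-day cap, so +1434 days → 23 March 2004.
Processing Delay Credit: +500 days → 5 August 2005.
Opposition Stay Credit: +557 days → 13 February 2007.

2007-02-13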